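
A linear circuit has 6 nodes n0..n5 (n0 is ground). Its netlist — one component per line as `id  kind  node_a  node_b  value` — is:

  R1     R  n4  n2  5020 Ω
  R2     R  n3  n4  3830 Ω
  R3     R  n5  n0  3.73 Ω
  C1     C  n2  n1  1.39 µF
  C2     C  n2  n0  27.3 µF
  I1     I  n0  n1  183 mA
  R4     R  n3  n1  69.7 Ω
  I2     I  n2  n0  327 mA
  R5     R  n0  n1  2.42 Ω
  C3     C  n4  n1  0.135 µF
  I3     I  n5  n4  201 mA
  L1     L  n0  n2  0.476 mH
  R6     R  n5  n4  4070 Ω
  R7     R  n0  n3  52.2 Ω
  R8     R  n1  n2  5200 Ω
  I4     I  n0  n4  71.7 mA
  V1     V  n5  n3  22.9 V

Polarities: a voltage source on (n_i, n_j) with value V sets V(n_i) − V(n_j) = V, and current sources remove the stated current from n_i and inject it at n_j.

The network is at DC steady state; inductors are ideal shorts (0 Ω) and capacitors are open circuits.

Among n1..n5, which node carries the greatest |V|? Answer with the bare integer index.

MNA unknowns: 5 node voltages V₁..V_5 plus 2 source currents (L1, V1)
R1: Y=0.0001992 on G[4,2]
R2: Y=0.0002611 on G[3,4]
R3: Y=0.2681 on G[5,0]
C1: Y=0.000 on G[2,1]
C2: Y=0.000 on G[2,0]
I1: z[0]−=0.183, z[1]+=0.183
R4: Y=0.01435 on G[3,1]
I2: z[2]−=0.327, z[0]+=0.327
R5: Y=0.4132 on G[0,1]
C3: Y=0.000 on G[4,1]
I3: z[5]−=0.201, z[4]+=0.201
L1: row V0−V2=0, i_L1 at 0,2
R6: Y=0.0002457 on G[5,4]
R7: Y=0.01916 on G[0,3]
R8: Y=0.0001923 on G[1,2]
I4: z[0]−=0.0717, z[4]+=0.0717
V1: row V5−V3=22.9, i_V1 at 5,3
solve → V1=-0.2558, V2=0.000, V3=-20.38, V4=379.6, V5=2.519
aux → i_L1=0.2514, i_V1=-0.7836

4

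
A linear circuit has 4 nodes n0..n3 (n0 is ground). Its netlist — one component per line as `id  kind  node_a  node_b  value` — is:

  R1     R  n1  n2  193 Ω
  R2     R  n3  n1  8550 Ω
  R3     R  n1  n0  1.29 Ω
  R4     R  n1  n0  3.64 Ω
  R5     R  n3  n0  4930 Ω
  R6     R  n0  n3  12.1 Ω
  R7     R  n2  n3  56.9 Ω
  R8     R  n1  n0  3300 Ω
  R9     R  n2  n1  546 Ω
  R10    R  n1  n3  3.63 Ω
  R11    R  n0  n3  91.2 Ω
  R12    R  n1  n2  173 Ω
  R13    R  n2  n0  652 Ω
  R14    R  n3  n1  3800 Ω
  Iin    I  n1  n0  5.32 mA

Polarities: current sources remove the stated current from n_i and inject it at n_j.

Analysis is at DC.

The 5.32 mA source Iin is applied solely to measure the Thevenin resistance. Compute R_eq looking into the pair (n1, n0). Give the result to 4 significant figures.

MNA unknowns: 3 node voltages V₁..V_3
R1: Y=0.005181 on G[1,2]
R2: Y=0.0001170 on G[3,1]
R3: Y=0.7752 on G[1,0]
R4: Y=0.2747 on G[1,0]
R5: Y=0.0002028 on G[3,0]
R6: Y=0.08264 on G[0,3]
R7: Y=0.01757 on G[2,3]
R8: Y=0.0003030 on G[1,0]
R9: Y=0.001832 on G[2,1]
R10: Y=0.2755 on G[1,3]
R11: Y=0.01096 on G[0,3]
R12: Y=0.005780 on G[1,2]
R13: Y=0.001534 on G[2,0]
R14: Y=0.0002632 on G[3,1]
Iin: z[1]−=0.00532, z[0]+=0.00532
solve → V1=-0.004743, V2=-0.003860, V3=-0.003554

R_eq = 0.8915 Ω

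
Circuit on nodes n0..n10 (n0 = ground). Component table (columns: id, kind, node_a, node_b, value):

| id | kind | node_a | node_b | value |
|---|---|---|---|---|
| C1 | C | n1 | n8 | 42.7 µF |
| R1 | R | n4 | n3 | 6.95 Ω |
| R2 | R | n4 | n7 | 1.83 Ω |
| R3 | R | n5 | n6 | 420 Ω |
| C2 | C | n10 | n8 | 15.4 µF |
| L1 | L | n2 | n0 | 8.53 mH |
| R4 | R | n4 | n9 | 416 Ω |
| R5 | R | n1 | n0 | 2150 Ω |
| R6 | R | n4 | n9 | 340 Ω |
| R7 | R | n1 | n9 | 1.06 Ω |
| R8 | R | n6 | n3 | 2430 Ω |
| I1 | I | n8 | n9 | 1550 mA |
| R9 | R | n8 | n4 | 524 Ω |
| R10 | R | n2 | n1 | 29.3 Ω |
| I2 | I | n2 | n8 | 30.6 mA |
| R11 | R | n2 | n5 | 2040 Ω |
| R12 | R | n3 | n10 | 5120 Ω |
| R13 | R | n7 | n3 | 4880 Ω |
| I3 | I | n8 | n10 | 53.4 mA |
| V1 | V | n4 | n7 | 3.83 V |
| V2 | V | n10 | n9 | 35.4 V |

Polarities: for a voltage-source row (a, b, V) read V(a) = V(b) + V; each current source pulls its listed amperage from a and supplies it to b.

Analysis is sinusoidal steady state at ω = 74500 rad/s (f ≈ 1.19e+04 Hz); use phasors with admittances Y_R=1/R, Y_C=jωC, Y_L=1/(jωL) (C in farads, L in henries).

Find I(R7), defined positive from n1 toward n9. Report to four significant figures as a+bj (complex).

14.15+17.18j A

MNA unknowns: 10 node voltages V₁..V_10 plus 2 source currents (V1, V2)
C1: Y=0.000+3.181j on G[1,8]
R1: Y=0.1439+0.000j on G[4,3]
R2: Y=0.5464+0.000j on G[4,7]
R3: Y=0.002381+0.000j on G[5,6]
C2: Y=0.000+1.147j on G[10,8]
L1: Y=0.000-0.001574j on G[2,0]
R4: Y=0.002404+0.000j on G[4,9]
R5: Y=0.0004651+0.000j on G[1,0]
R6: Y=0.002941+0.000j on G[4,9]
R7: Y=0.9434+0.000j on G[1,9]
R8: Y=0.0004115+0.000j on G[6,3]
I1: z[8]−=1.55, z[9]+=1.55
R9: Y=0.001908+0.000j on G[8,4]
R10: Y=0.03413+0.000j on G[2,1]
I2: z[2]−=0.0306, z[8]+=0.0306
R11: Y=0.0004902+0.000j on G[2,5]
R12: Y=0.0001953+0.000j on G[3,10]
R13: Y=0.0002049+0.000j on G[7,3]
I3: z[8]−=0.0534, z[10]+=0.0534
V1: row V4−V7=3.83, i_V1 at 4,7
V2: row V10−V9=35.4, i_V2 at 10,9
solve → V1=0.8795-0.1725j, V2=-0.05099-0.2600j, V3=-7.711-14.46j, V4=-7.756-14.47j, V5=-3.247-6.183j, V6=-3.905-7.403j, V7=-11.59-14.47j, V8=6.282-4.631j, V9=-14.12-18.39j, V10=21.28-18.39j
aux → i_V1=-2.094-3.038e-06j, i_V2=-15.74-17.21j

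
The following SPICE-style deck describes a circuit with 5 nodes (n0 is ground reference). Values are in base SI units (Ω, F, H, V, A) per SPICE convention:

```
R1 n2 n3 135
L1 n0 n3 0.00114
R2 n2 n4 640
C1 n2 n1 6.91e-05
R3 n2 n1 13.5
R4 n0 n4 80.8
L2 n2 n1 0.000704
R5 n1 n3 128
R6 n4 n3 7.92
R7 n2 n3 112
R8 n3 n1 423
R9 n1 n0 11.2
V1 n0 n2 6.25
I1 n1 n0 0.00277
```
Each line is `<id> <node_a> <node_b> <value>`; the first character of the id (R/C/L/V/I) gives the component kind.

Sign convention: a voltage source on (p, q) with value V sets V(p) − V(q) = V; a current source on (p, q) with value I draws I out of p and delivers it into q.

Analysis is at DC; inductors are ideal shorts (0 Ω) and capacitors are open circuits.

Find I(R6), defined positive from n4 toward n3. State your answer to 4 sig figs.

-0.008795 A

Element admittances at DC:
  Y(R1) = 0.007407 S between n2,n3
  L1: short n0↔n3 (DC inductor)
  Y(R2) = 0.001563 S between n2,n4
  Y(C1) = 0.000 S between n2,n1
  Y(R3) = 0.07407 S between n2,n1
  Y(R4) = 0.01238 S between n0,n4
  L2: short n2↔n1 (DC inductor)
  Y(R5) = 0.007812 S between n1,n3
  Y(R6) = 0.1263 S between n4,n3
  Y(R7) = 0.008929 S between n2,n3
  Y(R8) = 0.002364 S between n3,n1
  Y(R9) = 0.08929 S between n1,n0
  V1: constraint V(n0)−V(n2) = 6.25
  I1: injects 0.00277 A into n0 (from n1)
Assemble and solve the 7×7 MNA system:
  V(n1)=-6.250  V(n2)=-6.250  V(n3)=0.000  V(n4)=-0.06965
  i(L1)=0.1745  i(L2)=-0.6189  i(V1)=-0.7306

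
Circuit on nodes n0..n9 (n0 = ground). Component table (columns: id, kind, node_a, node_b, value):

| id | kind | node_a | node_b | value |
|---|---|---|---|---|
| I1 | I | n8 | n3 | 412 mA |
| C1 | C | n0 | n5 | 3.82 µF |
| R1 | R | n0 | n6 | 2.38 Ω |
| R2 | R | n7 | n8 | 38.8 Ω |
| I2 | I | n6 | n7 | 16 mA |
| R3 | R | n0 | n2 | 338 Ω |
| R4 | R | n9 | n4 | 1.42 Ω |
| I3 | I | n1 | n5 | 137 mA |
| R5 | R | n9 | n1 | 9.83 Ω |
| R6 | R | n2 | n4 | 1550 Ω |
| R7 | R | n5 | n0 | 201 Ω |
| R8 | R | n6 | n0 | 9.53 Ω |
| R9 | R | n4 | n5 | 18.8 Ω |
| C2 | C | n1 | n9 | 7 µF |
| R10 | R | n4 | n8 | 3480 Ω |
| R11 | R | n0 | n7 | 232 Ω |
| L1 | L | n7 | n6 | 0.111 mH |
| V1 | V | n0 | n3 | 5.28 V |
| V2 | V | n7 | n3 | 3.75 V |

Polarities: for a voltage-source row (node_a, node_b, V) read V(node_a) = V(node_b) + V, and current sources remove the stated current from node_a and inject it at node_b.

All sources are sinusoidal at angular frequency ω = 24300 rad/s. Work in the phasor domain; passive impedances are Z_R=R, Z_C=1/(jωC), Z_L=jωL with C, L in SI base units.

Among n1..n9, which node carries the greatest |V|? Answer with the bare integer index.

8

Element admittances at ω=24300 rad/s:
  I1: injects 0.412 A into n3 (from n8)
  Y(C1) = 0.000+0.09283j S between n0,n5
  Y(R1) = 0.4202+0.000j S between n0,n6
  Y(R2) = 0.02577+0.000j S between n7,n8
  I2: injects 0.016 A into n7 (from n6)
  Y(R3) = 0.002959+0.000j S between n0,n2
  Y(R4) = 0.7042+0.000j S between n9,n4
  I3: injects 0.137 A into n5 (from n1)
  Y(R5) = 0.1017+0.000j S between n9,n1
  Y(R6) = 0.0006452+0.000j S between n2,n4
  Y(R7) = 0.004975+0.000j S between n5,n0
  Y(R8) = 0.1049+0.000j S between n6,n0
  Y(R9) = 0.05319+0.000j S between n4,n5
  Y(C2) = 0.000+0.1701j S between n1,n9
  Y(R10) = 0.0002874+0.000j S between n4,n8
  Y(R11) = 0.004310+0.000j S between n0,n7
  Y(L1) = 0.000-0.3707j S between n7,n6
  V1: constraint V(n0)−V(n3) = 5.28
  V2: constraint V(n7)−V(n3) = 3.75
Assemble and solve the 11×11 MNA system:
  V(n1)=-3.180+0.6232j  V(n2)=-0.4710+0.005370j  V(n3)=-5.280+0.000j  V(n4)=-2.631+0.03000j  V(n5)=-0.001895+0.03046j  V(n6)=-0.5293+0.7065j  V(n7)=-1.530+0.000j  V(n8)=-17.35+0.0003308j  V(n9)=-2.825+0.03000j
  i(V1)=-0.2888+0.3710j  i(V2)=-0.1232-0.3710j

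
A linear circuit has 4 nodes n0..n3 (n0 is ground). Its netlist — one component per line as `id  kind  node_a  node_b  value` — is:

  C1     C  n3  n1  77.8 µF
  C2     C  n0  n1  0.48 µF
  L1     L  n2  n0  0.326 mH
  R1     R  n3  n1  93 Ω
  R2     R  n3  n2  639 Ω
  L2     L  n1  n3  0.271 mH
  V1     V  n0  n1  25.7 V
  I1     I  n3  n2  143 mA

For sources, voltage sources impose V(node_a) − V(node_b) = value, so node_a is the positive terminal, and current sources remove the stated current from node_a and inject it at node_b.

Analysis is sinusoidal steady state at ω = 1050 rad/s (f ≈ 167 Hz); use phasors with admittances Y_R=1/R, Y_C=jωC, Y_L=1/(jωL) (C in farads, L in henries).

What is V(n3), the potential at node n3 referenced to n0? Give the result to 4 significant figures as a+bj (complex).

-25.70-0.02994j V

Apply KCL at each of the 3 non-ground nodes and solve the resulting linear system.
Node n1: branches {C1, C2, R1, L2, V1} → V_1 = -25.70+0.000j
Node n2: branches {L1, R2, I1} → V_2 = 3.489e-05+0.03518j
Node n3: branches {C1, R1, R2, L2, I1} → V_3 = -25.70-0.02994j
Source currents: i(V1)=0.1028-0.01305j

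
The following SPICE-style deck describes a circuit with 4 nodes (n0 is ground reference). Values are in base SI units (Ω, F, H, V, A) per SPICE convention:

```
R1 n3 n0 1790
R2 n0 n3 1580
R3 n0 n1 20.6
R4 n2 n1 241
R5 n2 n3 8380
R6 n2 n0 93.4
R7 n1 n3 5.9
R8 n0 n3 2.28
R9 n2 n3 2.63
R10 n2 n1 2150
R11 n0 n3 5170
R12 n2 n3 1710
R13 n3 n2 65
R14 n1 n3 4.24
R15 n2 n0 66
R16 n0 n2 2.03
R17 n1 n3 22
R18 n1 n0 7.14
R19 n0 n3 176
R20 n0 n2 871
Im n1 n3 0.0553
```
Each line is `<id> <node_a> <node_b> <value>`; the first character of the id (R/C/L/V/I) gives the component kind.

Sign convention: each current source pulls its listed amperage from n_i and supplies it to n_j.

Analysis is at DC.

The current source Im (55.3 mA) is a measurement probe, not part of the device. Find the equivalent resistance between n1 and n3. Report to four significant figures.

Apply KCL at each of the 3 non-ground nodes and solve the resulting linear system.
Node n1: branches {R3, R4, R7, R10, R14, R17, R18, Im} → V_1 = -0.07151
Node n2: branches {R4, R5, R6, R9, R10, R12, R13, R15, R16, R20} → V_2 = 0.008436
Node n3: branches {R1, R2, R5, R7, R8, R9, R11, R12, R13, R14, R17, R19, Im} → V_3 = 0.02043

R_eq = 1.662 Ω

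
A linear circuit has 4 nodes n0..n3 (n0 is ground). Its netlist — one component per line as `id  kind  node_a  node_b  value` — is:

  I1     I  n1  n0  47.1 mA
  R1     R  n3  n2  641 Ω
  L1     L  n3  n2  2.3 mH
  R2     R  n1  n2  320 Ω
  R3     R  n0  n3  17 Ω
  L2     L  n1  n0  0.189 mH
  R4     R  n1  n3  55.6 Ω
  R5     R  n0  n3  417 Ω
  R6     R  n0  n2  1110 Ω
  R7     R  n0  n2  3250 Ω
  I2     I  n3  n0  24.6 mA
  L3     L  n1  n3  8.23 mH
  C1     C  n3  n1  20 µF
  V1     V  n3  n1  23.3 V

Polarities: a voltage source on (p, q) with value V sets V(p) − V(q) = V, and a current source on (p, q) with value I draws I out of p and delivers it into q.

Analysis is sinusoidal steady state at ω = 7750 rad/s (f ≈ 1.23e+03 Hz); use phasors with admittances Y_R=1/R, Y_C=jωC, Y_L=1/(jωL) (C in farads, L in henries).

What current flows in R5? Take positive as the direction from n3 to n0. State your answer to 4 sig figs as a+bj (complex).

Element admittances at ω=7750 rad/s:
  I1: injects 0.0471 A into n0 (from n1)
  Y(R1) = 0.001560+0.000j S between n3,n2
  Y(L1) = 0.000-0.05610j S between n3,n2
  Y(R2) = 0.003125+0.000j S between n1,n2
  Y(R3) = 0.05882+0.000j S between n0,n3
  Y(L2) = 0.000-0.6827j S between n1,n0
  Y(R4) = 0.01799+0.000j S between n1,n3
  Y(R5) = 0.002398+0.000j S between n0,n3
  Y(R6) = 0.0009009+0.000j S between n0,n2
  Y(R7) = 0.0003077+0.000j S between n0,n2
  I2: injects 0.0246 A into n0 (from n3)
  Y(L3) = 0.000-0.01568j S between n1,n3
  Y(C1) = 0.000+0.1550j S between n3,n1
  V1: constraint V(n3)−V(n1) = 23.3
Assemble and solve the 4×4 MNA system:
  V(n1)=-0.2058-2.216j  V(n2)=22.86-3.987j  V(n3)=23.09-2.216j
  i(V1)=-1.957-3.100j

0.05538-0.005315j A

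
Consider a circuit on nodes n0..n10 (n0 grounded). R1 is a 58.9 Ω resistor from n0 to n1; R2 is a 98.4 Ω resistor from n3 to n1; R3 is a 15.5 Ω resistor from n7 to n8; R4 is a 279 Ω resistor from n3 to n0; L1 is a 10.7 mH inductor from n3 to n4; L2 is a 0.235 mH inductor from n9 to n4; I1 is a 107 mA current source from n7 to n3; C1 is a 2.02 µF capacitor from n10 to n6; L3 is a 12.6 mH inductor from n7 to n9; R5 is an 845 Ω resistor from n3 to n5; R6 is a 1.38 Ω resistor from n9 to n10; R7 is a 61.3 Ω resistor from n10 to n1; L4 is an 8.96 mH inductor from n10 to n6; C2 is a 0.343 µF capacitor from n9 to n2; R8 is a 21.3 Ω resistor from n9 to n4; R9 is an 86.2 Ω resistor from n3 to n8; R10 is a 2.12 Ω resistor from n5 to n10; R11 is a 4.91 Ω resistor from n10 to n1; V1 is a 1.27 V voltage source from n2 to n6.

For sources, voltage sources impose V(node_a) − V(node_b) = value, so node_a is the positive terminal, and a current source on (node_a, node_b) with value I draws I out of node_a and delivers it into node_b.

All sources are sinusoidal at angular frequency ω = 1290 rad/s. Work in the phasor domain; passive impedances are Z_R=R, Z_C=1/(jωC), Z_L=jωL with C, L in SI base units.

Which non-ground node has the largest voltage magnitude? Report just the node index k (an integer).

Apply KCL at each of the 10 non-ground nodes and solve the resulting linear system.
Node n1: branches {R1, R2, R7, R11} → V_1 = -0.1007-0.2009j
Node n2: branches {C2, V1} → V_2 = 1.142-0.2695j
Node n3: branches {R2, R4, L1, I1, R5, R9} → V_3 = 0.4772+0.9515j
Node n4: branches {L1, L2, R8} → V_4 = -0.1329-0.2651j
Node n5: branches {R5, R10} → V_5 = -0.1337-0.2665j
Node n6: branches {C1, L4, V1} → V_6 = -0.1284-0.2695j
Node n7: branches {R3, I1, L3} → V_7 = -0.5959-1.859j
Node n8: branches {R3, R9} → V_8 = -0.4324-1.431j
Node n9: branches {L2, L3, R6, C2, R8} → V_9 = -0.1467-0.2917j
Node n10: branches {C1, R6, R7, L4, R10, R11} → V_10 = -0.1352-0.2696j
Source currents: i(V1)=9.817e-06-0.0005700j

7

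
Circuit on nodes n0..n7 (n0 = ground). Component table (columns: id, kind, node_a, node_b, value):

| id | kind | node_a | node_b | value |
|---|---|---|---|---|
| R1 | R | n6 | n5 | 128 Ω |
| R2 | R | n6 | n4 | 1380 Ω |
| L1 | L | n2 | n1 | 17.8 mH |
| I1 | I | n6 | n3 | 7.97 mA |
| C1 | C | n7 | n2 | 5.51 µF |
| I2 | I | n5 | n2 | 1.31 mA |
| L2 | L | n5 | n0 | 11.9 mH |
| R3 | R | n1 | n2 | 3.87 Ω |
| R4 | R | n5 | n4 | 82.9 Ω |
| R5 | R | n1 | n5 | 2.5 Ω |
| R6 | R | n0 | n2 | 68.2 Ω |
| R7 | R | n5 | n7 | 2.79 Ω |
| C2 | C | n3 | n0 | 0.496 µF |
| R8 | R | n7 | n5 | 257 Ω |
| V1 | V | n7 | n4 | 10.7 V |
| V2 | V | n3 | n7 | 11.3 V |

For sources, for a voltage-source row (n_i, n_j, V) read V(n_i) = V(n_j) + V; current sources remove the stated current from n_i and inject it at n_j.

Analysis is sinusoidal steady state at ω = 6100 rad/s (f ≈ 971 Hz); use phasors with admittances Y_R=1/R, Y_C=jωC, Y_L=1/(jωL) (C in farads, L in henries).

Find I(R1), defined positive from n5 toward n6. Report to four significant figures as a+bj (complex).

0.01417+9.095e-05j A

Apply KCL at each of the 7 non-ground nodes and solve the resulting linear system.
Node n1: branches {L1, R3, R5} → V_1 = 1.241-1.614j
Node n2: branches {L1, C1, I2, R3, R6} → V_2 = 1.218-1.483j
Node n3: branches {I1, C2, V2} → V_3 = 12.89-1.837j
Node n4: branches {R2, R4, V1} → V_4 = -9.112-1.837j
Node n5: branches {R1, I2, L2, R4, R5, R7, R8} → V_5 = 1.252-1.700j
Node n6: branches {R1, R2, I1} → V_6 = -0.5610-1.711j
Node n7: branches {C1, R7, R8, V1, V2} → V_7 = 1.588-1.837j
Source currents: i(V1)=-0.1312-0.001745j, i(V2)=0.002412-0.03899j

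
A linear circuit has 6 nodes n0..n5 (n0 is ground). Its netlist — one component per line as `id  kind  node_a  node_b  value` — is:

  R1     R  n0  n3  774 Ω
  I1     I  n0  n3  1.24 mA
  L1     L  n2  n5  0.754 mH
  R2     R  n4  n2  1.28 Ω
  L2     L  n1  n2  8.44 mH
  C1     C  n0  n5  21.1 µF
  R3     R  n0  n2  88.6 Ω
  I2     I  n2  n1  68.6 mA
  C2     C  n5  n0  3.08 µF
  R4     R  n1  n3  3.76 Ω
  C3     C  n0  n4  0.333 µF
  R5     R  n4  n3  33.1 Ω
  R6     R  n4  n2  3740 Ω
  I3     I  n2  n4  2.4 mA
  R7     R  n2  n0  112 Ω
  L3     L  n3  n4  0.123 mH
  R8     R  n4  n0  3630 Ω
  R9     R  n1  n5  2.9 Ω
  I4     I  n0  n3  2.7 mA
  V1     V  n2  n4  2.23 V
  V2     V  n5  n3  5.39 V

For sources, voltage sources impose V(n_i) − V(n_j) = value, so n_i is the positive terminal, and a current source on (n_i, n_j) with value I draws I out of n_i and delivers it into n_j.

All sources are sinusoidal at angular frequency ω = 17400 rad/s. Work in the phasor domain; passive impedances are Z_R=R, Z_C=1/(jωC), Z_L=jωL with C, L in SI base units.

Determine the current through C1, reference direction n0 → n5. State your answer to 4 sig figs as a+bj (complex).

-0.05712-0.02869j A

Element admittances at ω=17400 rad/s:
  Y(R1) = 0.001292+0.000j S between n0,n3
  I1: injects 0.00124 A into n3 (from n0)
  Y(L1) = 0.000-0.07622j S between n2,n5
  Y(R2) = 0.7812+0.000j S between n4,n2
  Y(L2) = 0.000-0.006809j S between n1,n2
  Y(C1) = 0.000+0.3671j S between n0,n5
  Y(R3) = 0.01129+0.000j S between n0,n2
  I2: injects 0.0686 A into n1 (from n2)
  Y(C2) = 0.000+0.05359j S between n5,n0
  Y(R4) = 0.2660+0.000j S between n1,n3
  Y(C3) = 0.000+0.005794j S between n0,n4
  Y(R5) = 0.03021+0.000j S between n4,n3
  Y(R6) = 0.0002674+0.000j S between n4,n2
  I3: injects 0.0024 A into n4 (from n2)
  Y(R7) = 0.008929+0.000j S between n2,n0
  Y(L3) = 0.000-0.4672j S between n3,n4
  Y(R8) = 0.0002755+0.000j S between n4,n0
  Y(R9) = 0.3448+0.000j S between n1,n5
  I4: injects 0.0027 A into n3 (from n0)
  V1: constraint V(n2)−V(n4) = 2.23
  V2: constraint V(n5)−V(n3) = 5.39
Assemble and solve the 7×7 MNA system:
  V(n1)=-2.157-0.1496j  V(n2)=-2.695-0.2021j  V(n3)=-5.312-0.1556j  V(n4)=-4.925-0.2021j  V(n5)=0.07814-0.1556j
  i(V1)=-1.755-0.2109j  i(V2)=-0.8398+0.1805j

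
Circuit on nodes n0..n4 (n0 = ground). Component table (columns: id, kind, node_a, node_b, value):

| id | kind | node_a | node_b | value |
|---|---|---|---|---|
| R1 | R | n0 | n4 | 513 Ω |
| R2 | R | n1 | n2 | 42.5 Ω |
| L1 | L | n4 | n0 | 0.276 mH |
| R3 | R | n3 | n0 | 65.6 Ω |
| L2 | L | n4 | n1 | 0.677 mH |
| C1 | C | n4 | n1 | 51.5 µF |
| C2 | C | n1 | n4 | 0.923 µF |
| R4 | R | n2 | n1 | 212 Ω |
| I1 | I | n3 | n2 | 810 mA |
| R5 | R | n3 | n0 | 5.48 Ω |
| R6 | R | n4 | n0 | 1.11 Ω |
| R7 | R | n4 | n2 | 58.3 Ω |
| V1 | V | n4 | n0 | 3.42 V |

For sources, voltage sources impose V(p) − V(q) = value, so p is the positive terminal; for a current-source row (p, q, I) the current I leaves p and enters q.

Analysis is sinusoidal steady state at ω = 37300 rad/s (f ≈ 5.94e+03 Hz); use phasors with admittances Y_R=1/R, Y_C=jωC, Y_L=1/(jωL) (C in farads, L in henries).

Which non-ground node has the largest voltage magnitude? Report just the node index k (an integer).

MNA unknowns: 4 node voltages V₁..V_4 plus 1 source current (V1)
R1: Y=0.001949+0.000j on G[0,4]
R2: Y=0.02353+0.000j on G[1,2]
L1: Y=0.000-0.09714j on G[4,0]
R3: Y=0.01524+0.000j on G[3,0]
L2: Y=0.000-0.03960j on G[4,1]
C1: Y=0.000+1.921j on G[4,1]
C2: Y=0.000+0.03443j on G[1,4]
R4: Y=0.004717+0.000j on G[2,1]
I1: z[3]−=0.81, z[2]+=0.81
R5: Y=0.1825+0.000j on G[3,0]
R6: Y=0.9009+0.000j on G[4,0]
R7: Y=0.01715+0.000j on G[4,2]
V1: row V4−V0=3.42, i_V1 at 4,0
solve → V1=3.421-0.2631j, V2=21.26-0.1637j, V3=-4.097+0.000j, V4=3.420+0.000j
aux → i_V1=-2.278+0.3322j

2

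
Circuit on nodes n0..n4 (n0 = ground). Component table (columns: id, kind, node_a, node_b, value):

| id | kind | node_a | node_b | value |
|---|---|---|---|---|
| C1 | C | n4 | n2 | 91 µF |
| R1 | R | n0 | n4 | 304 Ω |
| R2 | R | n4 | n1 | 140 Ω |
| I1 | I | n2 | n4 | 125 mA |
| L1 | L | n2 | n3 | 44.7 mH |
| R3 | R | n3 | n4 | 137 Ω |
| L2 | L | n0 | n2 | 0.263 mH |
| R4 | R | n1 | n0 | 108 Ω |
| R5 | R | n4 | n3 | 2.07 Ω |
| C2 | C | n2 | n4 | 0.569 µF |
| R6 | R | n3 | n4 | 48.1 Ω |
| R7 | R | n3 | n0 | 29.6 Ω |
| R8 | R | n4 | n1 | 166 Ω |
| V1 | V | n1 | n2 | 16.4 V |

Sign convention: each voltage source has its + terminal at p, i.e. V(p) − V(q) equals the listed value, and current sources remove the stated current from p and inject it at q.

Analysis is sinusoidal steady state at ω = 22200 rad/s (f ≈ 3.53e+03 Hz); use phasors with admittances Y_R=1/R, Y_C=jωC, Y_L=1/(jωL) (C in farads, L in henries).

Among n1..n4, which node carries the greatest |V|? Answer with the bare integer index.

Element admittances at ω=22200 rad/s:
  Y(C1) = 0.000+2.020j S between n4,n2
  Y(R1) = 0.003289+0.000j S between n0,n4
  Y(R2) = 0.007143+0.000j S between n4,n1
  I1: injects 0.125 A into n4 (from n2)
  Y(L1) = 0.000-0.001008j S between n2,n3
  Y(R3) = 0.007299+0.000j S between n3,n4
  Y(L2) = 0.000-0.1713j S between n0,n2
  Y(R4) = 0.009259+0.000j S between n1,n0
  Y(R5) = 0.4831+0.000j S between n4,n3
  Y(C2) = 0.000+0.01263j S between n2,n4
  Y(R6) = 0.02079+0.000j S between n3,n4
  Y(R7) = 0.03378+0.000j S between n3,n0
  Y(R8) = 0.006024+0.000j S between n4,n1
  V1: constraint V(n1)−V(n2) = 16.4
Assemble and solve the 5×5 MNA system:
  V(n1)=16.15-0.8262j  V(n2)=-0.2484-0.8262j  V(n3)=-0.2157-0.9359j  V(n4)=-0.2301-0.9978j
  i(V1)=-0.3652+0.005391j

1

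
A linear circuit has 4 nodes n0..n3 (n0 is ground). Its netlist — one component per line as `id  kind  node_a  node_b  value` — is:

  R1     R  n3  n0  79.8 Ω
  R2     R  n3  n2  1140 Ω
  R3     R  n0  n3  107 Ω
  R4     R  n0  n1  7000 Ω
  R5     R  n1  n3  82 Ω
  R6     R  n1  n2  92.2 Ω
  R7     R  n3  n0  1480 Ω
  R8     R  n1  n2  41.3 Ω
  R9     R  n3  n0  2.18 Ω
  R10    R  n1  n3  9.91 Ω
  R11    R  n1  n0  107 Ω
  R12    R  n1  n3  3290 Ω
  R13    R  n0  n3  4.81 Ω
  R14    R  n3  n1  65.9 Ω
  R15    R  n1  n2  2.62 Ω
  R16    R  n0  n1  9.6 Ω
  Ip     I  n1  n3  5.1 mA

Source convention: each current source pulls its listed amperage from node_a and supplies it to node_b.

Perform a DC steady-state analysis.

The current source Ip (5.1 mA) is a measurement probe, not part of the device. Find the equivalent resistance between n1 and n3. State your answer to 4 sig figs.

Apply KCL at each of the 3 non-ground nodes and solve the resulting linear system.
Node n1: branches {R4, R5, R6, R8, R10, R11, R12, R14, R15, R16, Ip} → V_1 = -0.01928
Node n2: branches {R2, R6, R8, R15} → V_2 = -0.01924
Node n3: branches {R1, R2, R3, R5, R7, R9, R10, R12, R13, R14, Ip} → V_3 = 0.003180

R_eq = 4.405 Ω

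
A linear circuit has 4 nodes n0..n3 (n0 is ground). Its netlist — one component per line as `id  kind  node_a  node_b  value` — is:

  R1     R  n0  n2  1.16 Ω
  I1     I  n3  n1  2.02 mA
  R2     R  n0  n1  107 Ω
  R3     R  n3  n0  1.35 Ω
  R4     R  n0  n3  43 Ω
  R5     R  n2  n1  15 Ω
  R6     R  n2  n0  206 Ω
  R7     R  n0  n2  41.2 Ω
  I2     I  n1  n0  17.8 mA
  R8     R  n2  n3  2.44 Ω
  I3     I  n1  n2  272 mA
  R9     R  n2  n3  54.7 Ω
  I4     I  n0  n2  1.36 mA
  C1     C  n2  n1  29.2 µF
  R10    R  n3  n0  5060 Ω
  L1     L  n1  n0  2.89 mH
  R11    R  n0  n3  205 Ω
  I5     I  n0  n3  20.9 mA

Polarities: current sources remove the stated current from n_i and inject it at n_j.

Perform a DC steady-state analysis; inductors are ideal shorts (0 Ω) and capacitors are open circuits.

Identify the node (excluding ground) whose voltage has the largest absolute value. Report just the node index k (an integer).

Element admittances at DC:
  Y(R1) = 0.8621 S between n0,n2
  I1: injects 0.00202 A into n1 (from n3)
  Y(R2) = 0.009346 S between n0,n1
  Y(R3) = 0.7407 S between n3,n0
  Y(R4) = 0.02326 S between n0,n3
  Y(R5) = 0.06667 S between n2,n1
  Y(R6) = 0.004854 S between n2,n0
  Y(R7) = 0.02427 S between n0,n2
  I2: injects 0.0178 A into n0 (from n1)
  Y(R8) = 0.4098 S between n2,n3
  I3: injects 0.272 A into n2 (from n1)
  Y(R9) = 0.01828 S between n2,n3
  I4: injects 0.00136 A into n2 (from n0)
  Y(C1) = 0.000 S between n2,n1
  Y(R10) = 0.0001976 S between n3,n0
  L1: short n1↔n0 (DC inductor)
  Y(R11) = 0.004878 S between n0,n3
  I5: injects 0.0209 A into n3 (from n0)
Assemble and solve the 4×4 MNA system:
  V(n1)=0.000  V(n2)=0.2272  V(n3)=0.09702
  i(L1)=-0.2726

2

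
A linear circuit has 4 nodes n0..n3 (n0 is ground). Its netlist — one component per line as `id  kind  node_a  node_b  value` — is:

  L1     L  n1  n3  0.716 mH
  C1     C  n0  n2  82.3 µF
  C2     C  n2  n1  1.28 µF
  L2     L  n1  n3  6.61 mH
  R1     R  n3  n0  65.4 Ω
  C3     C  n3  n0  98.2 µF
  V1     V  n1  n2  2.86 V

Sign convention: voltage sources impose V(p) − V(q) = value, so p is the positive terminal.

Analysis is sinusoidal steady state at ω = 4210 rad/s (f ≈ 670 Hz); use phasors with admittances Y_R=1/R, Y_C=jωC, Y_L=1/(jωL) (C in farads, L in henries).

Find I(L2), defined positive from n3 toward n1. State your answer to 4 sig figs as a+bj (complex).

Apply KCL at each of the 3 non-ground nodes and solve the resulting linear system.
Node n1: branches {L1, C2, L2, V1} → V_1 = -0.3332+0.1105j
Node n2: branches {C1, C2, V1} → V_2 = -3.193+0.1105j
Node n3: branches {L1, L2, R1, C3} → V_3 = 2.676+0.006370j
Source currents: i(V1)=-0.03828-1.122j

-0.003742-0.1081j A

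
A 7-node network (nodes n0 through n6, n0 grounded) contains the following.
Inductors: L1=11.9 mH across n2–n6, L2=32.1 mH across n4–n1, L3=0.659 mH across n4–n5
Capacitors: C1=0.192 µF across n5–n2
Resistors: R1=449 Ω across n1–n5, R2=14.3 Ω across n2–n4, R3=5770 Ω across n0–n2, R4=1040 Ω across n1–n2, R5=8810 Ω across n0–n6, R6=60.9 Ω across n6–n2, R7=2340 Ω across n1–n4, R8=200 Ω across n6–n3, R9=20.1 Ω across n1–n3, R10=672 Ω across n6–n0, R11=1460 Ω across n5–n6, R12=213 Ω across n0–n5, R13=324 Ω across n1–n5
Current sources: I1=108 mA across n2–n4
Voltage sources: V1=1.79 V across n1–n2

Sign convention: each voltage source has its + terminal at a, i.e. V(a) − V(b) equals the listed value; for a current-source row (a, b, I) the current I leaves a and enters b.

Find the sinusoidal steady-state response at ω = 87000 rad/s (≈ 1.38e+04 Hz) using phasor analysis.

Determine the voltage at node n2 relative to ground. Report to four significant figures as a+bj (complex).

MNA unknowns: 6 node voltages V₁..V_6 plus 1 source current (V1)
L1: Y=0.000-0.0009659j on G[2,6]
C1: Y=0.000+0.01670j on G[5,2]
R1: Y=0.002227+0.000j on G[1,5]
R2: Y=0.06993+0.000j on G[2,4]
L2: Y=0.000-0.0003581j on G[4,1]
R3: Y=0.0001733+0.000j on G[0,2]
R4: Y=0.0009615+0.000j on G[1,2]
R5: Y=0.0001135+0.000j on G[0,6]
R6: Y=0.01642+0.000j on G[6,2]
L3: Y=0.000-0.01744j on G[4,5]
R7: Y=0.0004274+0.000j on G[1,4]
R8: Y=0.005000+0.000j on G[6,3]
R9: Y=0.04975+0.000j on G[1,3]
R10: Y=0.001488+0.000j on G[6,0]
R11: Y=0.0006849+0.000j on G[5,6]
R12: Y=0.004695+0.000j on G[0,5]
I1: z[2]−=0.108, z[4]+=0.108
R13: Y=0.003086+0.000j on G[1,5]
V1: row V1−V2=1.79, i_V1 at 1,2
solve → V1=0.6499+1.709j, V2=-1.140+1.709j, V3=0.5300+1.694j, V4=-0.1376+1.605j, V5=0.2684-0.5897j, V6=-0.6634+1.544j
aux → i_V1=-0.01009-0.01273j

-1.140+1.709j V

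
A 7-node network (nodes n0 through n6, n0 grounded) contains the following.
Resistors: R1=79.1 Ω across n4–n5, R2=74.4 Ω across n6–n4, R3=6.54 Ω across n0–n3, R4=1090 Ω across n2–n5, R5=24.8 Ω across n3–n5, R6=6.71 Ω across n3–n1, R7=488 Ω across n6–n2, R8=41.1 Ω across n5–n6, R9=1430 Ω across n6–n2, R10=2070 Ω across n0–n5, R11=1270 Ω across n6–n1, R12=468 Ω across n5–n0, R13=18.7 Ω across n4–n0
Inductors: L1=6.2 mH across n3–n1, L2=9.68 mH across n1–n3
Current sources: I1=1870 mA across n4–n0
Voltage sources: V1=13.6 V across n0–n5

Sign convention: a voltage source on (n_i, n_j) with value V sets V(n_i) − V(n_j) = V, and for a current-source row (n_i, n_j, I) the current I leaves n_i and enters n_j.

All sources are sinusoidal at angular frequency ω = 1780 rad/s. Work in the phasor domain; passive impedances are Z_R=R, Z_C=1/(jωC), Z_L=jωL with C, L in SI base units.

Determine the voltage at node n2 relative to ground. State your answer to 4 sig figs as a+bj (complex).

-17.34-0.0006558j V

Element admittances at ω=1780 rad/s:
  Y(R1) = 0.01264+0.000j S between n4,n5
  Y(R2) = 0.01344+0.000j S between n6,n4
  Y(R3) = 0.1529+0.000j S between n0,n3
  Y(L1) = 0.000-0.09061j S between n3,n1
  Y(R4) = 0.0009174+0.000j S between n2,n5
  Y(R5) = 0.04032+0.000j S between n3,n5
  I1: injects 1.87 A into n0 (from n4)
  Y(R6) = 0.1490+0.000j S between n3,n1
  Y(R7) = 0.002049+0.000j S between n6,n2
  Y(R8) = 0.02433+0.000j S between n5,n6
  Y(R9) = 0.0006993+0.000j S between n6,n2
  Y(R10) = 0.0004831+0.000j S between n0,n5
  Y(R11) = 0.0007874+0.000j S between n6,n1
  Y(R12) = 0.002137+0.000j S between n5,n0
  Y(L2) = 0.000-0.05804j S between n1,n3
  Y(R13) = 0.05348+0.000j S between n4,n0
  V1: constraint V(n0)−V(n5) = 13.6
Assemble and solve the 7×7 MNA system:
  V(n1)=-2.943-0.04107j  V(n2)=-17.34-0.0006558j  V(n3)=-2.902+0.0001638j  V(n4)=-28.81-0.0001478j  V(n5)=-13.60+0.000j  V(n6)=-18.59-0.0008747j
  i(V1)=-0.1498+1.715e-05j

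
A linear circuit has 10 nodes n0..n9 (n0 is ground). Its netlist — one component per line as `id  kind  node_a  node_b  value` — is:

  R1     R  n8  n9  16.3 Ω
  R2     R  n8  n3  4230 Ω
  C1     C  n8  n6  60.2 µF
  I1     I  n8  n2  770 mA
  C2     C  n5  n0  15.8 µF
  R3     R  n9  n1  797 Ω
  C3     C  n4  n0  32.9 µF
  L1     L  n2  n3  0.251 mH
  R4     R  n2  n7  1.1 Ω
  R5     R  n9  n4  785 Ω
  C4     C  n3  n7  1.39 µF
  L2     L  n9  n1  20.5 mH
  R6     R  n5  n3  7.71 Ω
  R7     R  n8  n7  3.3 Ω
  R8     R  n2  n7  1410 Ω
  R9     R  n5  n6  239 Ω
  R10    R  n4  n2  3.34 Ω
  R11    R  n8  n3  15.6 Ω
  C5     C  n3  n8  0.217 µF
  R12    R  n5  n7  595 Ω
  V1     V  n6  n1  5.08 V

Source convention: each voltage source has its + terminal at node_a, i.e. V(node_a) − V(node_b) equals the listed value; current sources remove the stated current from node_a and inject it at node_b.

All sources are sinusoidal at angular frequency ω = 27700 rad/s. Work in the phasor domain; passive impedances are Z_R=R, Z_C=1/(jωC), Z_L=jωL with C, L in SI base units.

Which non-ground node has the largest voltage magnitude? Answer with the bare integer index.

Element admittances at ω=27700 rad/s:
  Y(R1) = 0.06135+0.000j S between n8,n9
  Y(R2) = 0.0002364+0.000j S between n8,n3
  Y(C1) = 0.000+1.668j S between n8,n6
  I1: injects 0.77 A into n2 (from n8)
  Y(C2) = 0.000+0.4377j S between n5,n0
  Y(R3) = 0.001255+0.000j S between n9,n1
  Y(C3) = 0.000+0.9113j S between n4,n0
  Y(L1) = 0.000-0.1438j S between n2,n3
  Y(R4) = 0.9091+0.000j S between n2,n7
  Y(R5) = 0.001274+0.000j S between n9,n4
  Y(C4) = 0.000+0.03850j S between n3,n7
  Y(L2) = 0.000-0.001761j S between n9,n1
  Y(R6) = 0.1297+0.000j S between n5,n3
  Y(R7) = 0.3030+0.000j S between n8,n7
  Y(R8) = 0.0007092+0.000j S between n2,n7
  Y(R9) = 0.004184+0.000j S between n5,n6
  Y(R10) = 0.2994+0.000j S between n4,n2
  Y(R11) = 0.06410+0.000j S between n8,n3
  Y(C5) = 0.000+0.006011j S between n3,n8
  Y(R12) = 0.001681+0.000j S between n5,n7
  V1: constraint V(n6)−V(n1) = 5.08
Assemble and solve the 10×10 MNA system:
  V(n1)=-7.540+0.08003j  V(n2)=0.2897+0.2229j  V(n3)=-0.5468-0.5303j  V(n4)=0.09360-0.06080j  V(n5)=-0.1949+0.1266j  V(n6)=-2.460+0.08003j  V(n7)=-0.3730+0.1840j  V(n8)=-2.454+0.08965j  V(n9)=-2.508+0.2252j
  i(V1)=-0.006569+0.008679j

1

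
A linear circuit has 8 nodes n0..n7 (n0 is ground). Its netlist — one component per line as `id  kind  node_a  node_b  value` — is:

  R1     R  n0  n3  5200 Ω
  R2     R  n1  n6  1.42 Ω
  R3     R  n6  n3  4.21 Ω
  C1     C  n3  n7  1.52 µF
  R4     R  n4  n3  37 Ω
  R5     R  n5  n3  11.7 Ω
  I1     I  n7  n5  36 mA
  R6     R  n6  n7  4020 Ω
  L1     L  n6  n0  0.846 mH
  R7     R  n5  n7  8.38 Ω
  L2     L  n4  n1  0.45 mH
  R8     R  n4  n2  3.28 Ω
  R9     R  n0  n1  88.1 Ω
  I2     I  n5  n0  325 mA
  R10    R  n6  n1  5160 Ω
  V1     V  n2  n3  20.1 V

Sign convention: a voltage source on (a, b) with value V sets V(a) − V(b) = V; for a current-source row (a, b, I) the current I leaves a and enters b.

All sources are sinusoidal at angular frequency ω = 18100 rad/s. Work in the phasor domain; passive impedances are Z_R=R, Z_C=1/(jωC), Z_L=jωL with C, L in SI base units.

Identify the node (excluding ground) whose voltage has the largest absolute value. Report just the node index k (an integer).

Apply KCL at each of the 7 non-ground nodes and solve the resulting linear system.
Node n1: branches {R2, L2, R9, R10} → V_1 = 0.3712-6.332j
Node n2: branches {R8, V1} → V_2 = 13.25-0.8372j
Node n3: branches {R1, R3, C1, R4, R5, V1} → V_3 = -6.846-0.8372j
Node n4: branches {R4, L2, R8} → V_4 = 8.476+2.161j
Node n5: branches {R5, I1, R7, I2} → V_5 = -10.08+0.1509j
Node n6: branches {R2, R3, R6, L1, R10} → V_6 = -1.103-5.021j
Node n7: branches {C1, I1, R6, R7} → V_7 = -9.969+0.8587j
Source currents: i(V1)=-1.457+0.9140j

2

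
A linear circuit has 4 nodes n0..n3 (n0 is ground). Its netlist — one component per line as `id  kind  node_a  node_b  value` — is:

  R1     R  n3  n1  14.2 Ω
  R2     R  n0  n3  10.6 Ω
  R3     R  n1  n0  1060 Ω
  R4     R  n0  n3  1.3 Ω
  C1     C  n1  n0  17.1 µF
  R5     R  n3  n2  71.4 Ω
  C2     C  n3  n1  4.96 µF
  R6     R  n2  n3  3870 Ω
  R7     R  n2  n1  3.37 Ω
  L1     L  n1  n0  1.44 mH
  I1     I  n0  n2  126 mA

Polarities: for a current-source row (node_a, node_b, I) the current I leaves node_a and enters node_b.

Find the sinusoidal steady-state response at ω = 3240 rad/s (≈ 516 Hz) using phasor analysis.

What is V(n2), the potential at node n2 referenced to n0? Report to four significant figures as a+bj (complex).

Apply KCL at each of the 3 non-ground nodes and solve the resulting linear system.
Node n1: branches {R1, R3, C1, C2, R7, L1} → V_1 = 0.3441+0.6455j
Node n2: branches {R5, R6, R7, I1} → V_2 = 0.7347+0.6188j
Node n3: branches {R1, R2, R4, R5, C2, R6} → V_3 = 0.02673+0.06263j

0.7347+0.6188j V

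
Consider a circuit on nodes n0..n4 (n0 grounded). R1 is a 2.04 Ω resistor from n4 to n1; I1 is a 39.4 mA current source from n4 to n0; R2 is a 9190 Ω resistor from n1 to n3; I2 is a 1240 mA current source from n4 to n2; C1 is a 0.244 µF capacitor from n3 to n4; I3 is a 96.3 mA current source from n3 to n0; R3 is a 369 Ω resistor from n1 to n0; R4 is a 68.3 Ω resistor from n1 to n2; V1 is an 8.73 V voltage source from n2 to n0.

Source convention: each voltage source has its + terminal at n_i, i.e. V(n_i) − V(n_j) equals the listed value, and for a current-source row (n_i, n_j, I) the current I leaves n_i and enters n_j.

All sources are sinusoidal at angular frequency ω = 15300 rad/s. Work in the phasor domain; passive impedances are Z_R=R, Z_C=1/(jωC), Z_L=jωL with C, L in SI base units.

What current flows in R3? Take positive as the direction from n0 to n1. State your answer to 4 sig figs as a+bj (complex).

0.1949+0.000j A

MNA unknowns: 4 node voltages V₁..V_4 plus 1 source current (V1)
R1: Y=0.4902+0.000j on G[4,1]
I1: z[4]−=0.0394, z[0]+=0.0394
R2: Y=0.0001088+0.000j on G[1,3]
I2: z[4]−=1.24, z[2]+=1.24
C1: Y=0.000+0.003733j on G[3,4]
I3: z[3]−=0.0963, z[0]+=0.0963
R3: Y=0.002710+0.000j on G[1,0]
R4: Y=0.01464+0.000j on G[1,2]
V1: row V2−V0=8.73, i_V1 at 2,0
solve → V1=-71.92+0.000j, V2=8.730+0.000j, V3=-75.47+25.69j, V4=-74.72-0.005702j
aux → i_V1=0.05920+0.000j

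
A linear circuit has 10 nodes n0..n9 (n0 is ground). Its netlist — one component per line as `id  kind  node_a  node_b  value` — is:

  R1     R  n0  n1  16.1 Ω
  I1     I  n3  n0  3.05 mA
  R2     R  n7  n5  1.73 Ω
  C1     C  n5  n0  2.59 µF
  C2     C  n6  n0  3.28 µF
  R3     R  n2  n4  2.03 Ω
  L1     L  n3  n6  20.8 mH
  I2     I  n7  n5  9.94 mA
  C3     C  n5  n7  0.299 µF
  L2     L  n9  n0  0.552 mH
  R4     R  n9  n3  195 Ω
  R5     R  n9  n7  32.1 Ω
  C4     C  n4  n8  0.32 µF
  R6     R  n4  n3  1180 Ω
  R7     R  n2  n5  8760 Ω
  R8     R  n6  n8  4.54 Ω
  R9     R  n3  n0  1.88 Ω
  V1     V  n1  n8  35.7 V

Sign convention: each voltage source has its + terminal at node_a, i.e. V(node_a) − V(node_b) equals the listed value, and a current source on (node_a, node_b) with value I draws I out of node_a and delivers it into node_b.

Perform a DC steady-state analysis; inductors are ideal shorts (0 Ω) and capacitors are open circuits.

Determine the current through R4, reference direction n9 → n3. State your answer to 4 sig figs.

0.01517 A

Apply KCL at each of the 9 non-ground nodes and solve the resulting linear system.
Node n1: branches {R1, V1} → V_1 = 25.54
Node n2: branches {R3, R7} → V_2 = -2.606
Node n3: branches {I1, L1, R4, R6, R9} → V_3 = -2.959
Node n4: branches {R3, C4, R6} → V_4 = -2.607
Node n5: branches {R2, C1, I2, C3, R7} → V_5 = 0.007104
Node n6: branches {C2, L1, R8} → V_6 = -2.959
Node n7: branches {R2, I2, C3, R5} → V_7 = -0.009576
Node n8: branches {C4, R8, V1} → V_8 = -10.16
Node n9: branches {L2, R4, R5} → V_9 = 0.000
Source currents: i(L1)=1.586, i(L2)=-0.01547, i(V1)=-1.586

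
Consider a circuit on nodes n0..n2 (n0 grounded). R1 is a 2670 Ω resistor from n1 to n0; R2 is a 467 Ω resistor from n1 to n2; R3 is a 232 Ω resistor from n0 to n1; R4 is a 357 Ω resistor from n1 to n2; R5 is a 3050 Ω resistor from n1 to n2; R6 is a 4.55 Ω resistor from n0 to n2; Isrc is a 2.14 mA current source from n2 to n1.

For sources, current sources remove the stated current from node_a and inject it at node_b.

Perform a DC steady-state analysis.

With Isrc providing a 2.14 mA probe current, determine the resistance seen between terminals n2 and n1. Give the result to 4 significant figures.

R_eq = 101.4 Ω

MNA unknowns: 2 node voltages V₁..V_2
R1: Y=0.0003745 on G[1,0]
R2: Y=0.002141 on G[1,2]
R3: Y=0.004310 on G[0,1]
R4: Y=0.002801 on G[1,2]
R5: Y=0.0003279 on G[1,2]
R6: Y=0.2198 on G[0,2]
Isrc: z[2]−=0.00214, z[1]+=0.00214
solve → V1=0.2126, V2=-0.004531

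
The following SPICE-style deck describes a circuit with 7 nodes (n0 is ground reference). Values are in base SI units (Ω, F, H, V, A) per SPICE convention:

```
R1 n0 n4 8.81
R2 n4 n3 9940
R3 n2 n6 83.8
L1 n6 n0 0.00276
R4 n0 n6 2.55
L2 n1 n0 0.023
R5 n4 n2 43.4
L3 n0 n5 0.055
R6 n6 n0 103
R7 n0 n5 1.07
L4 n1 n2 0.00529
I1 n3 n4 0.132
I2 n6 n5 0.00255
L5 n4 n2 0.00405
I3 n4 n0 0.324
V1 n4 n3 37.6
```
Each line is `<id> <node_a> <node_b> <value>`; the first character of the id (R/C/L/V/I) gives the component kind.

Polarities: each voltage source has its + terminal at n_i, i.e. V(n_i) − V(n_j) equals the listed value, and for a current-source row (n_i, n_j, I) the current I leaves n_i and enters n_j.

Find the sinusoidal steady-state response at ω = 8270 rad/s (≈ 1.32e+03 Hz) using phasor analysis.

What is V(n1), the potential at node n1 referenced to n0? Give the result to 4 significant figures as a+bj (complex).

-1.666+0.1626j V

Apply KCL at each of the 6 non-ground nodes and solve the resulting linear system.
Node n1: branches {L2, L4} → V_1 = -1.666+0.1626j
Node n2: branches {R3, R5, L4, L5} → V_2 = -2.049+0.2000j
Node n3: branches {R2, I1, V1} → V_3 = -40.25-0.09832j
Node n4: branches {R1, R2, R5, I1, L5, I3, V1} → V_4 = -2.653-0.09832j
Node n5: branches {L3, R7, I2} → V_5 = 0.002728+6.419e-06j
Node n6: branches {R3, L1, R4, R6, I2} → V_6 = -0.06514-0.001130j
Source currents: i(V1)=0.1282+0.000j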